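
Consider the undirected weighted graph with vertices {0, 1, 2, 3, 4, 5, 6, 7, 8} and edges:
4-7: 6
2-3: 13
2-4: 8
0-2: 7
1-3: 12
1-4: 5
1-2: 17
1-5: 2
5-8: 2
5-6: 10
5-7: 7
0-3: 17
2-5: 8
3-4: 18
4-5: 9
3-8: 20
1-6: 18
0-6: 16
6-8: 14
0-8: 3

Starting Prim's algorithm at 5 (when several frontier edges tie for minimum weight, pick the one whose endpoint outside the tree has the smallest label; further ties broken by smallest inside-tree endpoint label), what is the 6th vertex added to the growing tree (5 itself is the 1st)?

Prim's algorithm from 5:
Step 1: cheapest edge leaving the tree is 1-5 (2); add 1.
Step 2: cheapest edge leaving the tree is 5-8 (2); add 8.
Step 3: cheapest edge leaving the tree is 0-8 (3); add 0.
Step 4: cheapest edge leaving the tree is 1-4 (5); add 4.
Step 5: cheapest edge leaving the tree is 4-7 (6); add 7.
Step 6: cheapest edge leaving the tree is 0-2 (7); add 2.
Step 7: cheapest edge leaving the tree is 5-6 (10); add 6.
Step 8: cheapest edge leaving the tree is 1-3 (12); add 3.
Vertex order: 5, 1, 8, 0, 4, 7, 2, 6, 3. The 6th vertex is 7.

7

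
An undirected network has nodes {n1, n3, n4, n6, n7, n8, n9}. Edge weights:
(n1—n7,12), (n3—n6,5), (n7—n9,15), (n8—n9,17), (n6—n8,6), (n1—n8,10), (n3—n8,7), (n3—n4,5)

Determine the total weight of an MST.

53

Grow the tree from n7 using Prim:
Step 1: cheapest edge leaving the tree is n1—n7 (12); add n1.
Step 2: cheapest edge leaving the tree is n1—n8 (10); add n8.
Step 3: cheapest edge leaving the tree is n6—n8 (6); add n6.
Step 4: cheapest edge leaving the tree is n3—n6 (5); add n3.
Step 5: cheapest edge leaving the tree is n3—n4 (5); add n4.
Step 6: cheapest edge leaving the tree is n7—n9 (15); add n9.
MST edges: n1—n7, n1—n8, n6—n8, n3—n6, n3—n4, n7—n9; total weight 12+10+6+5+5+15 = 53.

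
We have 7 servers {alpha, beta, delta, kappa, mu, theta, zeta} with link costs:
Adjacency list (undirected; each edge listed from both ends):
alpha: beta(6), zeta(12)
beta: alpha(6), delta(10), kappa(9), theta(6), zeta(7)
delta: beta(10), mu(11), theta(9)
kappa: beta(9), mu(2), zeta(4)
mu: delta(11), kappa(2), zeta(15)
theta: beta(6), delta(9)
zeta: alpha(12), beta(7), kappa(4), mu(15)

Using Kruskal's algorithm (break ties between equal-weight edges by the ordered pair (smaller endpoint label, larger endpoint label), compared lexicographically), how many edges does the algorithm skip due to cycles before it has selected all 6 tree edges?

1

Kruskal's algorithm — process edges by increasing weight (ties by edge label):
kappa mu (2): add. Components now {alpha} {delta} {kappa,mu} {beta} {zeta} {theta}
kappa zeta (4): add. Components now {alpha} {delta} {kappa,mu,zeta} {beta} {theta}
alpha beta (6): add. Components now {alpha,beta} {delta} {kappa,mu,zeta} {theta}
beta theta (6): add. Components now {alpha,beta,theta} {delta} {kappa,mu,zeta}
beta zeta (7): add. Components now {alpha,beta,kappa,mu,theta,zeta} {delta}
beta kappa (9): skip — kappa and beta already connected.
delta theta (9): add. Components now {alpha,beta,delta,kappa,mu,theta,zeta}
Edges rejected before the tree was complete: 1.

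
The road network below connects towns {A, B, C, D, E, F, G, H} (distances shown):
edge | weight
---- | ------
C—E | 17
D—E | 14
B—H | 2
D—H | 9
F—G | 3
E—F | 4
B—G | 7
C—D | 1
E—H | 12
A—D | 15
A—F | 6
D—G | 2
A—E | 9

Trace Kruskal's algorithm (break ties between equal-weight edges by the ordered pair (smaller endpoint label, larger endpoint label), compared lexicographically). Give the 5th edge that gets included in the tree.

E-F

Kruskal's algorithm — process edges by increasing weight (ties by edge label):
C—D (1): add — endpoints in different components.
B—H (2): add — endpoints in different components.
D—G (2): add — endpoints in different components.
F—G (3): add — endpoints in different components.
E—F (4): add — endpoints in different components.
A—F (6): add — endpoints in different components.
B—G (7): add — endpoints in different components.
The 5th edge added is E—F.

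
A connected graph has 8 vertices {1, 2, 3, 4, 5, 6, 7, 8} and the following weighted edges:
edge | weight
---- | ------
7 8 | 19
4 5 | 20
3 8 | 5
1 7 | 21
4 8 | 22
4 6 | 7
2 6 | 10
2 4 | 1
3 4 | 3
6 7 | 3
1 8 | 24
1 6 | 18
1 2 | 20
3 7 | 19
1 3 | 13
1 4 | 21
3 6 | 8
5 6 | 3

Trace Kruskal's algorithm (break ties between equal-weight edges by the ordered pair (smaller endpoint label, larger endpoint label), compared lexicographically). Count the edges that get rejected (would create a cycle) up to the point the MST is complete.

Kruskal's algorithm — process edges by increasing weight (ties by edge label):
2 4 (1): add — endpoints in different components.
3 4 (3): add — endpoints in different components.
5 6 (3): add — endpoints in different components.
6 7 (3): add — endpoints in different components.
3 8 (5): add — endpoints in different components.
4 6 (7): add — endpoints in different components.
3 6 (8): skip — 3 and 6 already connected.
2 6 (10): skip — 2 and 6 already connected.
1 3 (13): add — endpoints in different components.
Edges rejected before the tree was complete: 2.

2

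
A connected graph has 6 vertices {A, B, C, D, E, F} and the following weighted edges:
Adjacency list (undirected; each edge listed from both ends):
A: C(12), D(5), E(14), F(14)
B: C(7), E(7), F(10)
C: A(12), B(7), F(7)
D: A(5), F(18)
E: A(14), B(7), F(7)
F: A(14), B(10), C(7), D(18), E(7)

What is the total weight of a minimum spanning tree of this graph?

Prim, starting at D.
Step 1: cheapest edge leaving the tree is A D (5); add A.
Step 2: cheapest edge leaving the tree is A C (12); add C.
Step 3: cheapest edge leaving the tree is B C (7); add B.
Step 4: cheapest edge leaving the tree is B E (7); add E.
Step 5: cheapest edge leaving the tree is C F (7); add F.
MST edges: A D, A C, B C, B E, C F; total weight 5+12+7+7+7 = 38.

38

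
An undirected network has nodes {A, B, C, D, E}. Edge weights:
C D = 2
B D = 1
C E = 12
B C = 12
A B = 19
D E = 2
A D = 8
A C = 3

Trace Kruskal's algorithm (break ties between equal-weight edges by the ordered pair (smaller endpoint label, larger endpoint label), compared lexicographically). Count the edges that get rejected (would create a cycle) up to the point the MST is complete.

Kruskal: consider edges lightest-first.
B D (1): add. Components now {A} {B,D} {C} {E}
C D (2): add. Components now {A} {B,C,D} {E}
D E (2): add. Components now {A} {B,C,D,E}
A C (3): add. Components now {A,B,C,D,E}
Edges rejected before the tree was complete: 0.

0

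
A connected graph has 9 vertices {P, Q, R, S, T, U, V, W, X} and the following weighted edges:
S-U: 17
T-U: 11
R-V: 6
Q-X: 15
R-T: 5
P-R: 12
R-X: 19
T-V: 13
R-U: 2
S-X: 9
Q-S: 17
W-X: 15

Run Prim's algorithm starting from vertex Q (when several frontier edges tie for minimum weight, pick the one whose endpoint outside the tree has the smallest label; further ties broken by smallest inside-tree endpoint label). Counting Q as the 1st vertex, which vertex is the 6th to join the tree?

Prim's algorithm from Q:
Step 1: frontier [Q-X 15, Q-S 17] → take Q-X (15); add X.
Step 2: frontier [Q-S 17, S-X 9, W-X 15, R-X 19] → take S-X (9); add S.
Step 3: frontier [S-U 17, W-X 15, R-X 19] → take W-X (15); add W.
Step 4: frontier [S-U 17, R-X 19] → take S-U (17); add U.
Step 5: frontier [R-U 2, T-U 11, R-X 19] → take R-U (2); add R.
Step 6: frontier [R-T 5, R-V 6, P-R 12, T-U 11] → take R-T (5); add T.
Step 7: frontier [R-V 6, P-R 12, T-V 13] → take R-V (6); add V.
Step 8: frontier [P-R 12] → take P-R (12); add P.
Vertex order: Q, X, S, W, U, R, T, V, P. The 6th vertex is R.

R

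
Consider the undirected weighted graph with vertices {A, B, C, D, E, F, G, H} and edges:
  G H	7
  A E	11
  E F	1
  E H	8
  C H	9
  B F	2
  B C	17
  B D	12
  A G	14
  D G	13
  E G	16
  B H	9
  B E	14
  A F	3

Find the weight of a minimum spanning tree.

Kruskal's algorithm — process edges by increasing weight (ties by edge label):
E F (1): add — endpoints in different components.
B F (2): add — endpoints in different components.
A F (3): add — endpoints in different components.
G H (7): add — endpoints in different components.
E H (8): add — endpoints in different components.
B H (9): skip — B and H already connected.
C H (9): add — endpoints in different components.
A E (11): skip — A and E already connected.
B D (12): add — endpoints in different components.
MST edges: E F, B F, A F, G H, E H, C H, B D; total weight 1+2+3+7+8+9+12 = 42.

42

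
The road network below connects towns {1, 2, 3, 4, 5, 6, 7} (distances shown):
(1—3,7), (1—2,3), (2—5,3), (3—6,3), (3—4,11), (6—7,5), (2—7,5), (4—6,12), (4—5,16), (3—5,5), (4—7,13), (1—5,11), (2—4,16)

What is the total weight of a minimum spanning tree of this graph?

Prim, starting at 7.
Step 1: frontier [2—7 5, 6—7 5, 4—7 13] → take 2—7 (5); add 2.
Step 2: frontier [1—2 3, 2—5 3, 2—4 16, 6—7 5, 4—7 13] → take 1—2 (3); add 1.
Step 3: frontier [1—3 7, 1—5 11, 2—5 3, 2—4 16, 6—7 5, 4—7 13] → take 2—5 (3); add 5.
Step 4: frontier [1—3 7, 2—4 16, 3—5 5, 4—5 16, 6—7 5, 4—7 13] → take 3—5 (5); add 3.
Step 5: frontier [2—4 16, 3—6 3, 3—4 11, 4—5 16, 6—7 5, 4—7 13] → take 3—6 (3); add 6.
Step 6: frontier [2—4 16, 3—4 11, 4—5 16, 4—6 12, 4—7 13] → take 3—4 (11); add 4.
MST edges: 2—7, 1—2, 2—5, 3—5, 3—6, 3—4; total weight 5+3+3+5+3+11 = 30.

30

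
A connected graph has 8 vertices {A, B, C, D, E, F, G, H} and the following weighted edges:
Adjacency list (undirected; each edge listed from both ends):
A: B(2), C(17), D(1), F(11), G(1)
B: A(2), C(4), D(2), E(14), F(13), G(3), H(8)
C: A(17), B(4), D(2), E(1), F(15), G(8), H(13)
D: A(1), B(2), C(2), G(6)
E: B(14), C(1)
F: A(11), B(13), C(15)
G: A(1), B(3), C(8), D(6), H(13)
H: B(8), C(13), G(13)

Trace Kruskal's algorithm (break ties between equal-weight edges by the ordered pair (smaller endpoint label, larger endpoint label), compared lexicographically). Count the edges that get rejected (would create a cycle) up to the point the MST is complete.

5

Sort edges by weight, then run Kruskal:
A-D (1): add — endpoints in different components.
A-G (1): add — endpoints in different components.
C-E (1): add — endpoints in different components.
A-B (2): add — endpoints in different components.
B-D (2): skip — B and D already connected.
C-D (2): add — endpoints in different components.
B-G (3): skip — B and G already connected.
B-C (4): skip — B and C already connected.
D-G (6): skip — D and G already connected.
B-H (8): add — endpoints in different components.
C-G (8): skip — C and G already connected.
A-F (11): add — endpoints in different components.
Edges rejected before the tree was complete: 5.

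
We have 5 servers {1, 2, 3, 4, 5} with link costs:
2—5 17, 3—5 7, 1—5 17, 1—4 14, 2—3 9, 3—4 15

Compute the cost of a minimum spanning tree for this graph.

45

Prim, starting at 3.
Step 1: cheapest edge leaving the tree is 3—5 (7); add 5.
Step 2: cheapest edge leaving the tree is 2—3 (9); add 2.
Step 3: cheapest edge leaving the tree is 3—4 (15); add 4.
Step 4: cheapest edge leaving the tree is 1—4 (14); add 1.
MST edges: 3—5, 2—3, 3—4, 1—4; total weight 7+9+15+14 = 45.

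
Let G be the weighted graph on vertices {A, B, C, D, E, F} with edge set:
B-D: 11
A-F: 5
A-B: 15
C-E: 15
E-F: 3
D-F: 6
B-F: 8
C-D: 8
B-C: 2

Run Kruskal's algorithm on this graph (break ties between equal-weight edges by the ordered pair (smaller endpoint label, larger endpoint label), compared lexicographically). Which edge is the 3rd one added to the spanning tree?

A-F

Kruskal: consider edges lightest-first.
B-C (2): add. Components now {A} {B,C} {D} {E} {F}
E-F (3): add. Components now {A} {B,C} {D} {E,F}
A-F (5): add. Components now {A,E,F} {B,C} {D}
D-F (6): add. Components now {A,D,E,F} {B,C}
B-F (8): add. Components now {A,B,C,D,E,F}
The 3rd edge added is A-F.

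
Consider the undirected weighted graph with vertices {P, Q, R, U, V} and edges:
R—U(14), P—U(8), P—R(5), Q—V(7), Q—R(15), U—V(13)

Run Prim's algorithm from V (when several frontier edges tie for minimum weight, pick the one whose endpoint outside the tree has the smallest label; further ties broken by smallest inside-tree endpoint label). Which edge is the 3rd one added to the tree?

P-U

Grow the tree from V using Prim:
Step 1: frontier [Q—V 7, U—V 13] → take Q—V (7); add Q.
Step 2: frontier [Q—R 15, U—V 13] → take U—V (13); add U.
Step 3: frontier [Q—R 15, P—U 8, R—U 14] → take P—U (8); add P.
Step 4: frontier [P—R 5, Q—R 15, R—U 14] → take P—R (5); add R.
The 3rd edge added is P—U.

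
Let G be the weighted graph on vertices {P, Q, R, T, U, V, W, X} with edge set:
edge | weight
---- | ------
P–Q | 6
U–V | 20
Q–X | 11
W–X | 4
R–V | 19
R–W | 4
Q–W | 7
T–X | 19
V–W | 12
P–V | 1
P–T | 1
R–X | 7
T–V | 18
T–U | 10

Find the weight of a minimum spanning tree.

33

Kruskal's algorithm — process edges by increasing weight (ties by edge label):
P–T (1): add — endpoints in different components.
P–V (1): add — endpoints in different components.
R–W (4): add — endpoints in different components.
W–X (4): add — endpoints in different components.
P–Q (6): add — endpoints in different components.
Q–W (7): add — endpoints in different components.
R–X (7): skip — R and X already connected.
T–U (10): add — endpoints in different components.
MST edges: P–T, P–V, R–W, W–X, P–Q, Q–W, T–U; total weight 1+1+4+4+6+7+10 = 33.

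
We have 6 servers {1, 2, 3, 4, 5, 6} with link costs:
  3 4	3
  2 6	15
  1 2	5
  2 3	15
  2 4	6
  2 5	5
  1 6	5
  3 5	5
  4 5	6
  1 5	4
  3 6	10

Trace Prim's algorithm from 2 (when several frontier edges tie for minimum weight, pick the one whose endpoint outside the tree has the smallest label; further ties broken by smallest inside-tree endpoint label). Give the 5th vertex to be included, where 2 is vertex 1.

Prim's algorithm from 2:
Step 1: frontier [1 2 5, 2 5 5, 2 4 6, 2 3 15, 2 6 15] → take 1 2 (5); add 1.
Step 2: frontier [1 5 4, 1 6 5, 2 5 5, 2 4 6, 2 3 15, 2 6 15] → take 1 5 (4); add 5.
Step 3: frontier [1 6 5, 2 4 6, 2 3 15, 2 6 15, 3 5 5, 4 5 6] → take 3 5 (5); add 3.
Step 4: frontier [1 6 5, 2 4 6, 2 6 15, 3 4 3, 3 6 10, 4 5 6] → take 3 4 (3); add 4.
Step 5: frontier [1 6 5, 2 6 15, 3 6 10] → take 1 6 (5); add 6.
Vertex order: 2, 1, 5, 3, 4, 6. The 5th vertex is 4.

4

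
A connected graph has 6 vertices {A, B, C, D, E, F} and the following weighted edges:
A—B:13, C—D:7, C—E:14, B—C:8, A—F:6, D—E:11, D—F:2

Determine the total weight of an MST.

34

Kruskal: consider edges lightest-first.
D—F (2): add. Components now {A} {B} {C} {D,F} {E}
A—F (6): add. Components now {A,D,F} {B} {C} {E}
C—D (7): add. Components now {A,C,D,F} {B} {E}
B—C (8): add. Components now {A,B,C,D,F} {E}
D—E (11): add. Components now {A,B,C,D,E,F}
MST edges: D—F, A—F, C—D, B—C, D—E; total weight 2+6+7+8+11 = 34.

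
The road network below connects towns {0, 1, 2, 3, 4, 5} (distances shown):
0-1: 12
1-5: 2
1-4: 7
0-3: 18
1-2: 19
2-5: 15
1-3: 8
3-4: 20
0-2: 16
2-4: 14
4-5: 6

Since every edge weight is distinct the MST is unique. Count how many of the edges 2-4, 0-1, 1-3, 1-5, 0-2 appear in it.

4

Kruskal's algorithm — process edges by increasing weight (ties by edge label):
1-5 (2): add. Components now {0} {1,5} {2} {3} {4}
4-5 (6): add. Components now {0} {1,4,5} {2} {3}
1-4 (7): skip — 1 and 4 already connected.
1-3 (8): add. Components now {0} {1,3,4,5} {2}
0-1 (12): add. Components now {0,1,3,4,5} {2}
2-4 (14): add. Components now {0,1,2,3,4,5}
MST edge set: {1-5, 4-5, 1-3, 0-1, 2-4}.
Of the listed edges, {2-4, 0-1, 1-3, 1-5} are in the MST → 4.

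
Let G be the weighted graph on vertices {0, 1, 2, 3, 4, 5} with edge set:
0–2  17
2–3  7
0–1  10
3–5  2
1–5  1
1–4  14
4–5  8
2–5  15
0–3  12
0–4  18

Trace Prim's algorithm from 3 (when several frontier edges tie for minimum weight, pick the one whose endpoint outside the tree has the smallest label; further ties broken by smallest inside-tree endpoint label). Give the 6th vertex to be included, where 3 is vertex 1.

Grow the tree from 3 using Prim:
Step 1: cheapest edge leaving the tree is 3–5 (2); add 5.
Step 2: cheapest edge leaving the tree is 1–5 (1); add 1.
Step 3: cheapest edge leaving the tree is 2–3 (7); add 2.
Step 4: cheapest edge leaving the tree is 4–5 (8); add 4.
Step 5: cheapest edge leaving the tree is 0–1 (10); add 0.
Vertex order: 3, 5, 1, 2, 4, 0. The 6th vertex is 0.

0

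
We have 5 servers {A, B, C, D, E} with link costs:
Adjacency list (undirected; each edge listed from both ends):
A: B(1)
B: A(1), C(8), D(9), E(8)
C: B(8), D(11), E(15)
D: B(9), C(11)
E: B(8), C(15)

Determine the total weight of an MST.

Grow the tree from E using Prim:
Step 1: cheapest edge leaving the tree is B-E (8); add B.
Step 2: cheapest edge leaving the tree is A-B (1); add A.
Step 3: cheapest edge leaving the tree is B-C (8); add C.
Step 4: cheapest edge leaving the tree is B-D (9); add D.
MST edges: B-E, A-B, B-C, B-D; total weight 8+1+8+9 = 26.

26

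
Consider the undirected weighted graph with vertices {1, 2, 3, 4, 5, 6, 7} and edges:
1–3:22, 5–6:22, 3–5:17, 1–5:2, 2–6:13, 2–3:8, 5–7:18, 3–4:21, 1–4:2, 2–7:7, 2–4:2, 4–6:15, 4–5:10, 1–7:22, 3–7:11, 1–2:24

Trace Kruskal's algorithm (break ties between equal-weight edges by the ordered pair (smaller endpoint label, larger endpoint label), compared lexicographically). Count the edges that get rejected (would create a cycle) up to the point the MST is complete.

2

Kruskal: consider edges lightest-first.
1–4 (2): add. Components now {1,4} {2} {3} {5} {6} {7}
1–5 (2): add. Components now {1,4,5} {2} {3} {6} {7}
2–4 (2): add. Components now {1,2,4,5} {3} {6} {7}
2–7 (7): add. Components now {1,2,4,5,7} {3} {6}
2–3 (8): add. Components now {1,2,3,4,5,7} {6}
4–5 (10): skip — 4 and 5 already connected.
3–7 (11): skip — 3 and 7 already connected.
2–6 (13): add. Components now {1,2,3,4,5,6,7}
Edges rejected before the tree was complete: 2.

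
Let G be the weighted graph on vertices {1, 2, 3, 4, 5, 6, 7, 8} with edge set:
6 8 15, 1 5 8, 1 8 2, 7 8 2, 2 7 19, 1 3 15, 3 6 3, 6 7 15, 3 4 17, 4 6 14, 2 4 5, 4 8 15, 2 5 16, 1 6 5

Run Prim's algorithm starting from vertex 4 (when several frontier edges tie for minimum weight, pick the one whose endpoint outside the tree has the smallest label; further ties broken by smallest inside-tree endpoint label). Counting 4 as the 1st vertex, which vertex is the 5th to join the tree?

1

Grow the tree from 4 using Prim:
Step 1: frontier [2 4 5, 4 6 14, 4 8 15, 3 4 17] → take 2 4 (5); add 2.
Step 2: frontier [2 5 16, 2 7 19, 4 6 14, 4 8 15, 3 4 17] → take 4 6 (14); add 6.
Step 3: frontier [2 5 16, 2 7 19, 4 8 15, 3 4 17, 3 6 3, 1 6 5, 6 7 15, 6 8 15] → take 3 6 (3); add 3.
Step 4: frontier [2 5 16, 2 7 19, 1 3 15, 4 8 15, 1 6 5, 6 7 15, 6 8 15] → take 1 6 (5); add 1.
Step 5: frontier [1 8 2, 1 5 8, 2 5 16, 2 7 19, 4 8 15, 6 7 15, 6 8 15] → take 1 8 (2); add 8.
Step 6: frontier [1 5 8, 2 5 16, 2 7 19, 6 7 15, 7 8 2] → take 7 8 (2); add 7.
Step 7: frontier [1 5 8, 2 5 16] → take 1 5 (8); add 5.
Vertex order: 4, 2, 6, 3, 1, 8, 7, 5. The 5th vertex is 1.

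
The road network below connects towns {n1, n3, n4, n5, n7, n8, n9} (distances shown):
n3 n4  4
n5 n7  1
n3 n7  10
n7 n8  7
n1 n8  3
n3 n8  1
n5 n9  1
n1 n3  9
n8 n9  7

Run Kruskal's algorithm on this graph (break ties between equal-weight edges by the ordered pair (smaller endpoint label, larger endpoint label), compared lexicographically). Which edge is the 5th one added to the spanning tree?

n3-n4

Kruskal's algorithm — process edges by increasing weight (ties by edge label):
n3 n8 (1): add. Components now {n4} {n3,n8} {n5} {n1} {n7} {n9}
n5 n7 (1): add. Components now {n4} {n3,n8} {n5,n7} {n1} {n9}
n5 n9 (1): add. Components now {n4} {n3,n8} {n5,n7,n9} {n1}
n1 n8 (3): add. Components now {n4} {n1,n3,n8} {n5,n7,n9}
n3 n4 (4): add. Components now {n1,n3,n4,n8} {n5,n7,n9}
n7 n8 (7): add. Components now {n1,n3,n4,n5,n7,n8,n9}
The 5th edge added is n3 n4.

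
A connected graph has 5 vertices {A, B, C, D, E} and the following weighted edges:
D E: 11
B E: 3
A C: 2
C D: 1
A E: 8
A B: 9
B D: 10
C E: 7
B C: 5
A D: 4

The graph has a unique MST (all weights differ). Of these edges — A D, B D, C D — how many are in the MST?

1

Kruskal's algorithm — process edges by increasing weight (ties by edge label):
C D (1): add — endpoints in different components.
A C (2): add — endpoints in different components.
B E (3): add — endpoints in different components.
A D (4): skip — A and D already connected.
B C (5): add — endpoints in different components.
MST edge set: {C D, A C, B E, B C}.
Of the listed edges, {C D} are in the MST → 1.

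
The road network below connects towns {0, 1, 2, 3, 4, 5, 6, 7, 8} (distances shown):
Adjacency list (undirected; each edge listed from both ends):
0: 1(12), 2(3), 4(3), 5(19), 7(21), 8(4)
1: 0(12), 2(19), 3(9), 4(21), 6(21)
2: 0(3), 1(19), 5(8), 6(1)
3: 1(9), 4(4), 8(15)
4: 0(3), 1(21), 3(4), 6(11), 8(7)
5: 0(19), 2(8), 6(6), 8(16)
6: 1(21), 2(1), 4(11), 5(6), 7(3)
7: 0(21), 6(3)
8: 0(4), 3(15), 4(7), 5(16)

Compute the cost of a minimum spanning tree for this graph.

33

Sort edges by weight, then run Kruskal:
2-6 (1): add — endpoints in different components.
0-2 (3): add — endpoints in different components.
0-4 (3): add — endpoints in different components.
6-7 (3): add — endpoints in different components.
0-8 (4): add — endpoints in different components.
3-4 (4): add — endpoints in different components.
5-6 (6): add — endpoints in different components.
4-8 (7): skip — 4 and 8 already connected.
2-5 (8): skip — 2 and 5 already connected.
1-3 (9): add — endpoints in different components.
MST edges: 2-6, 0-2, 0-4, 6-7, 0-8, 3-4, 5-6, 1-3; total weight 1+3+3+3+4+4+6+9 = 33.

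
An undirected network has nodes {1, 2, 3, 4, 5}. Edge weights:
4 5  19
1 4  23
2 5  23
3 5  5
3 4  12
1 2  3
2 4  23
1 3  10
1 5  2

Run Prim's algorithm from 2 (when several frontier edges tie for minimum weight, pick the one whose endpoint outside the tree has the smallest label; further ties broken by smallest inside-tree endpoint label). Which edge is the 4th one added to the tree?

3-4

Prim's algorithm from 2:
Step 1: cheapest edge leaving the tree is 1 2 (3); add 1.
Step 2: cheapest edge leaving the tree is 1 5 (2); add 5.
Step 3: cheapest edge leaving the tree is 3 5 (5); add 3.
Step 4: cheapest edge leaving the tree is 3 4 (12); add 4.
The 4th edge added is 3 4.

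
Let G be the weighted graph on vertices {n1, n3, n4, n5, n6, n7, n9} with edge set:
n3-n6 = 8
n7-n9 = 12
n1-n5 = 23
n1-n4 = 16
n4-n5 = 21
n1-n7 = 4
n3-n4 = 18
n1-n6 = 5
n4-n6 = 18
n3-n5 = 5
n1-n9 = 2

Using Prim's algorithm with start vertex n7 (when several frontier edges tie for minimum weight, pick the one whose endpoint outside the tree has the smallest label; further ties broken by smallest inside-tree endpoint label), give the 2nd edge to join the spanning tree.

Prim, starting at n7.
Step 1: frontier [n1-n7 4, n7-n9 12] → take n1-n7 (4); add n1.
Step 2: frontier [n1-n9 2, n1-n6 5, n1-n4 16, n1-n5 23, n7-n9 12] → take n1-n9 (2); add n9.
Step 3: frontier [n1-n6 5, n1-n4 16, n1-n5 23] → take n1-n6 (5); add n6.
Step 4: frontier [n1-n4 16, n1-n5 23, n3-n6 8, n4-n6 18] → take n3-n6 (8); add n3.
Step 5: frontier [n1-n4 16, n1-n5 23, n3-n5 5, n3-n4 18, n4-n6 18] → take n3-n5 (5); add n5.
Step 6: frontier [n1-n4 16, n3-n4 18, n4-n5 21, n4-n6 18] → take n1-n4 (16); add n4.
The 2nd edge added is n1-n9.

n1-n9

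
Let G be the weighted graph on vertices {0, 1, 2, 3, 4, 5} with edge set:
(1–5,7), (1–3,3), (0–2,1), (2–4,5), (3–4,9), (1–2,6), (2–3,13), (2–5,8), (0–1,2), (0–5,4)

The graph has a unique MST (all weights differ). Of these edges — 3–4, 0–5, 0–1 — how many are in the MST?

Sort edges by weight, then run Kruskal:
0–2 (1): add. Components now {0,2} {1} {3} {4} {5}
0–1 (2): add. Components now {0,1,2} {3} {4} {5}
1–3 (3): add. Components now {0,1,2,3} {4} {5}
0–5 (4): add. Components now {0,1,2,3,5} {4}
2–4 (5): add. Components now {0,1,2,3,4,5}
MST edge set: {0–2, 0–1, 1–3, 0–5, 2–4}.
Of the listed edges, {0–5, 0–1} are in the MST → 2.

2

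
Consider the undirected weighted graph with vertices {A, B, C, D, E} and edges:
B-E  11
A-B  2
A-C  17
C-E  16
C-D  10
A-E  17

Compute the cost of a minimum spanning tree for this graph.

39

Sort edges by weight, then run Kruskal:
A-B (2): add. Components now {A,B} {C} {D} {E}
C-D (10): add. Components now {A,B} {C,D} {E}
B-E (11): add. Components now {A,B,E} {C,D}
C-E (16): add. Components now {A,B,C,D,E}
MST edges: A-B, C-D, B-E, C-E; total weight 2+10+11+16 = 39.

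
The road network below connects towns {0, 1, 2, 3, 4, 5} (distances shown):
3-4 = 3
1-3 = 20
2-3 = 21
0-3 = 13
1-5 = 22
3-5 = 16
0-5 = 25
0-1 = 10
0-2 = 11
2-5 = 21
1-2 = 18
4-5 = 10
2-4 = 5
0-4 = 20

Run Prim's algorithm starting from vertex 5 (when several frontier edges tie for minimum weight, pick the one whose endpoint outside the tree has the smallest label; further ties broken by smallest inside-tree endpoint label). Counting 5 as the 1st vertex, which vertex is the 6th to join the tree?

Grow the tree from 5 using Prim:
Step 1: frontier [4-5 10, 3-5 16, 2-5 21, 1-5 22, 0-5 25] → take 4-5 (10); add 4.
Step 2: frontier [3-4 3, 2-4 5, 0-4 20, 3-5 16, 2-5 21, 1-5 22, 0-5 25] → take 3-4 (3); add 3.
Step 3: frontier [0-3 13, 1-3 20, 2-3 21, 2-4 5, 0-4 20, 2-5 21, 1-5 22, 0-5 25] → take 2-4 (5); add 2.
Step 4: frontier [0-2 11, 1-2 18, 0-3 13, 1-3 20, 0-4 20, 1-5 22, 0-5 25] → take 0-2 (11); add 0.
Step 5: frontier [0-1 10, 1-2 18, 1-3 20, 1-5 22] → take 0-1 (10); add 1.
Vertex order: 5, 4, 3, 2, 0, 1. The 6th vertex is 1.

1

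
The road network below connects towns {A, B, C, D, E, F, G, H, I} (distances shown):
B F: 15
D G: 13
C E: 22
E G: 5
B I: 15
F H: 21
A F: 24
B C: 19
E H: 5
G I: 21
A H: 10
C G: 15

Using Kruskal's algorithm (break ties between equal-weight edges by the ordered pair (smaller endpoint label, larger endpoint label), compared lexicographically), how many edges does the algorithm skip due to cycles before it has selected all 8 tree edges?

0

Sort edges by weight, then run Kruskal:
E G (5): add — endpoints in different components.
E H (5): add — endpoints in different components.
A H (10): add — endpoints in different components.
D G (13): add — endpoints in different components.
B F (15): add — endpoints in different components.
B I (15): add — endpoints in different components.
C G (15): add — endpoints in different components.
B C (19): add — endpoints in different components.
Edges rejected before the tree was complete: 0.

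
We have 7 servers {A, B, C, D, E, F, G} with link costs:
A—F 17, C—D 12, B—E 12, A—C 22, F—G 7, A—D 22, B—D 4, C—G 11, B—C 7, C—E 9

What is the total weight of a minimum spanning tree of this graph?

55

Prim, starting at G.
Step 1: cheapest edge leaving the tree is F—G (7); add F.
Step 2: cheapest edge leaving the tree is C—G (11); add C.
Step 3: cheapest edge leaving the tree is B—C (7); add B.
Step 4: cheapest edge leaving the tree is B—D (4); add D.
Step 5: cheapest edge leaving the tree is C—E (9); add E.
Step 6: cheapest edge leaving the tree is A—F (17); add A.
MST edges: F—G, C—G, B—C, B—D, C—E, A—F; total weight 7+11+7+4+9+17 = 55.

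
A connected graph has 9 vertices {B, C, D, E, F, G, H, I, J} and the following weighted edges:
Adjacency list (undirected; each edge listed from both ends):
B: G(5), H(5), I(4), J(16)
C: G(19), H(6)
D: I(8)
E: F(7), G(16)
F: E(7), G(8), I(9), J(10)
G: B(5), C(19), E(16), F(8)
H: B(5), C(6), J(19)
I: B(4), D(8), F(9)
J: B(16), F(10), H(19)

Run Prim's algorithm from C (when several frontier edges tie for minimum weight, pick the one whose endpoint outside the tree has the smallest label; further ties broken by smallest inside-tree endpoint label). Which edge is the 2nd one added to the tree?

Prim, starting at C.
Step 1: cheapest edge leaving the tree is C–H (6); add H.
Step 2: cheapest edge leaving the tree is B–H (5); add B.
Step 3: cheapest edge leaving the tree is B–I (4); add I.
Step 4: cheapest edge leaving the tree is B–G (5); add G.
Step 5: cheapest edge leaving the tree is D–I (8); add D.
Step 6: cheapest edge leaving the tree is F–G (8); add F.
Step 7: cheapest edge leaving the tree is E–F (7); add E.
Step 8: cheapest edge leaving the tree is F–J (10); add J.
The 2nd edge added is B–H.

B-H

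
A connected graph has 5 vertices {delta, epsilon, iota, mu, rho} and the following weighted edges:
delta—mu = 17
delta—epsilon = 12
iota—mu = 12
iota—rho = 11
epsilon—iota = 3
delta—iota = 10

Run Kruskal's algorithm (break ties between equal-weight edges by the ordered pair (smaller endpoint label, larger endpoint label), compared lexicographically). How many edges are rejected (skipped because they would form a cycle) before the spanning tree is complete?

1

Kruskal: consider edges lightest-first.
epsilon—iota (3): add. Components now {mu} {rho} {epsilon,iota} {delta}
delta—iota (10): add. Components now {mu} {rho} {delta,epsilon,iota}
iota—rho (11): add. Components now {mu} {delta,epsilon,iota,rho}
delta—epsilon (12): skip — epsilon and delta already connected.
iota—mu (12): add. Components now {delta,epsilon,iota,mu,rho}
Edges rejected before the tree was complete: 1.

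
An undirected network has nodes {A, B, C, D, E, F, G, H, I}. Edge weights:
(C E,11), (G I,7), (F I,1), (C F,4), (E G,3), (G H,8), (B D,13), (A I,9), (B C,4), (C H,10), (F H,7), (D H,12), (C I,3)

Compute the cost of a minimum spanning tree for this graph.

46

Kruskal: consider edges lightest-first.
F I (1): add — endpoints in different components.
C I (3): add — endpoints in different components.
E G (3): add — endpoints in different components.
B C (4): add — endpoints in different components.
C F (4): skip — C and F already connected.
F H (7): add — endpoints in different components.
G I (7): add — endpoints in different components.
G H (8): skip — G and H already connected.
A I (9): add — endpoints in different components.
C H (10): skip — C and H already connected.
C E (11): skip — C and E already connected.
D H (12): add — endpoints in different components.
MST edges: F I, C I, E G, B C, F H, G I, A I, D H; total weight 1+3+3+4+7+7+9+12 = 46.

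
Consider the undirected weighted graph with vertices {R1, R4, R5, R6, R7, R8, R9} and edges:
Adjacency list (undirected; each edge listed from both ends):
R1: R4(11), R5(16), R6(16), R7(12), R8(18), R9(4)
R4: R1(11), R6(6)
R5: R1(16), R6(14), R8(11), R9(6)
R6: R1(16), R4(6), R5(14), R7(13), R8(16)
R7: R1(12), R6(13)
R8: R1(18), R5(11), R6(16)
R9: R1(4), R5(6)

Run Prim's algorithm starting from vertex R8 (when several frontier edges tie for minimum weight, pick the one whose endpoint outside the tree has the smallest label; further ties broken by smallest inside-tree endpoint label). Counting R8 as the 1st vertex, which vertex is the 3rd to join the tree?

R9

Prim's algorithm from R8:
Step 1: frontier [R5 R8 11, R6 R8 16, R1 R8 18] → take R5 R8 (11); add R5.
Step 2: frontier [R5 R9 6, R5 R6 14, R1 R5 16, R6 R8 16, R1 R8 18] → take R5 R9 (6); add R9.
Step 3: frontier [R5 R6 14, R1 R5 16, R6 R8 16, R1 R8 18, R1 R9 4] → take R1 R9 (4); add R1.
Step 4: frontier [R1 R4 11, R1 R7 12, R1 R6 16, R5 R6 14, R6 R8 16] → take R1 R4 (11); add R4.
Step 5: frontier [R1 R7 12, R1 R6 16, R4 R6 6, R5 R6 14, R6 R8 16] → take R4 R6 (6); add R6.
Step 6: frontier [R1 R7 12, R6 R7 13] → take R1 R7 (12); add R7.
Vertex order: R8, R5, R9, R1, R4, R6, R7. The 3rd vertex is R9.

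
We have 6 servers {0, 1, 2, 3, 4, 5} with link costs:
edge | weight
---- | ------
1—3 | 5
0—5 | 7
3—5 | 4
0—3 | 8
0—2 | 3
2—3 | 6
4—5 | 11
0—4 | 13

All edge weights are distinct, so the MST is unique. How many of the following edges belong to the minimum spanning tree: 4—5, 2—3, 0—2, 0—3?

3

Kruskal: consider edges lightest-first.
0—2 (3): add — endpoints in different components.
3—5 (4): add — endpoints in different components.
1—3 (5): add — endpoints in different components.
2—3 (6): add — endpoints in different components.
0—5 (7): skip — 0 and 5 already connected.
0—3 (8): skip — 0 and 3 already connected.
4—5 (11): add — endpoints in different components.
MST edge set: {0—2, 3—5, 1—3, 2—3, 4—5}.
Of the listed edges, {4—5, 2—3, 0—2} are in the MST → 3.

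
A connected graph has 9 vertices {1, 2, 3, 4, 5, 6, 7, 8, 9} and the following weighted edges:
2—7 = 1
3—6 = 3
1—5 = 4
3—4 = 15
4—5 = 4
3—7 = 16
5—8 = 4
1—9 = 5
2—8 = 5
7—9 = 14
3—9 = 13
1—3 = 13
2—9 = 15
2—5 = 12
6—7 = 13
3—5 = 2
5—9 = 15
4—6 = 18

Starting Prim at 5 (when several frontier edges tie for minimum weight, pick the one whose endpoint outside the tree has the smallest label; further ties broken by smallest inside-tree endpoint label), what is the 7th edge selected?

Grow the tree from 5 using Prim:
Step 1: cheapest edge leaving the tree is 3—5 (2); add 3.
Step 2: cheapest edge leaving the tree is 3—6 (3); add 6.
Step 3: cheapest edge leaving the tree is 1—5 (4); add 1.
Step 4: cheapest edge leaving the tree is 4—5 (4); add 4.
Step 5: cheapest edge leaving the tree is 5—8 (4); add 8.
Step 6: cheapest edge leaving the tree is 2—8 (5); add 2.
Step 7: cheapest edge leaving the tree is 2—7 (1); add 7.
Step 8: cheapest edge leaving the tree is 1—9 (5); add 9.
The 7th edge added is 2—7.

2-7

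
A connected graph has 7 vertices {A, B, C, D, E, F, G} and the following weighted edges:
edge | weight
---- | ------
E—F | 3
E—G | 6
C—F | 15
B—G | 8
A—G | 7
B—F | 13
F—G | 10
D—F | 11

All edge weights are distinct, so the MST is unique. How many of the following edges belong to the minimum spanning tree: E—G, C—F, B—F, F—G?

Sort edges by weight, then run Kruskal:
E—F (3): add — endpoints in different components.
E—G (6): add — endpoints in different components.
A—G (7): add — endpoints in different components.
B—G (8): add — endpoints in different components.
F—G (10): skip — F and G already connected.
D—F (11): add — endpoints in different components.
B—F (13): skip — B and F already connected.
C—F (15): add — endpoints in different components.
MST edge set: {E—F, E—G, A—G, B—G, D—F, C—F}.
Of the listed edges, {E—G, C—F} are in the MST → 2.

2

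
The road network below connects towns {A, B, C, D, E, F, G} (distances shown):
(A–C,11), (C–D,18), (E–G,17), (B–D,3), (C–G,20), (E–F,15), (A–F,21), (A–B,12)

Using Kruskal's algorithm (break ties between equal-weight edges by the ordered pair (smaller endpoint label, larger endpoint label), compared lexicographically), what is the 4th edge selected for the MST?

Sort edges by weight, then run Kruskal:
B–D (3): add. Components now {A} {B,D} {C} {E} {F} {G}
A–C (11): add. Components now {A,C} {B,D} {E} {F} {G}
A–B (12): add. Components now {A,B,C,D} {E} {F} {G}
E–F (15): add. Components now {A,B,C,D} {E,F} {G}
E–G (17): add. Components now {A,B,C,D} {E,F,G}
C–D (18): skip — C and D already connected.
C–G (20): add. Components now {A,B,C,D,E,F,G}
The 4th edge added is E–F.

E-F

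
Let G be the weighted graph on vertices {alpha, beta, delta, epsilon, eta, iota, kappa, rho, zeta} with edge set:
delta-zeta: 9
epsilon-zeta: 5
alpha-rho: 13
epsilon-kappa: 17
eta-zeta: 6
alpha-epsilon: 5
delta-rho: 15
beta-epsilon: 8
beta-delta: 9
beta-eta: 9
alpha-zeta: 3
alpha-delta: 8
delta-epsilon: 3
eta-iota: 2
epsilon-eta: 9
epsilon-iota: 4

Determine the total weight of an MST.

Sort edges by weight, then run Kruskal:
eta-iota (2): add — endpoints in different components.
alpha-zeta (3): add — endpoints in different components.
delta-epsilon (3): add — endpoints in different components.
epsilon-iota (4): add — endpoints in different components.
alpha-epsilon (5): add — endpoints in different components.
epsilon-zeta (5): skip — zeta and epsilon already connected.
eta-zeta (6): skip — eta and zeta already connected.
alpha-delta (8): skip — alpha and delta already connected.
beta-epsilon (8): add — endpoints in different components.
beta-delta (9): skip — beta and delta already connected.
beta-eta (9): skip — eta and beta already connected.
delta-zeta (9): skip — zeta and delta already connected.
epsilon-eta (9): skip — eta and epsilon already connected.
alpha-rho (13): add — endpoints in different components.
delta-rho (15): skip — rho and delta already connected.
epsilon-kappa (17): add — endpoints in different components.
MST edges: eta-iota, alpha-zeta, delta-epsilon, epsilon-iota, alpha-epsilon, beta-epsilon, alpha-rho, epsilon-kappa; total weight 2+3+3+4+5+8+13+17 = 55.

55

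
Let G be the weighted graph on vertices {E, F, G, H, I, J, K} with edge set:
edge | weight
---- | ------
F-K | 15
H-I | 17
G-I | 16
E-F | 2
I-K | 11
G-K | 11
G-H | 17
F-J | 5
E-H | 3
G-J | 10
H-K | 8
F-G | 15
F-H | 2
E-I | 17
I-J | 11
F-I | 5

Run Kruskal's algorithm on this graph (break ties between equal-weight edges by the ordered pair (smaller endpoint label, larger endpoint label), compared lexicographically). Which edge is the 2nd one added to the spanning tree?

F-H

Sort edges by weight, then run Kruskal:
E-F (2): add — endpoints in different components.
F-H (2): add — endpoints in different components.
E-H (3): skip — E and H already connected.
F-I (5): add — endpoints in different components.
F-J (5): add — endpoints in different components.
H-K (8): add — endpoints in different components.
G-J (10): add — endpoints in different components.
The 2nd edge added is F-H.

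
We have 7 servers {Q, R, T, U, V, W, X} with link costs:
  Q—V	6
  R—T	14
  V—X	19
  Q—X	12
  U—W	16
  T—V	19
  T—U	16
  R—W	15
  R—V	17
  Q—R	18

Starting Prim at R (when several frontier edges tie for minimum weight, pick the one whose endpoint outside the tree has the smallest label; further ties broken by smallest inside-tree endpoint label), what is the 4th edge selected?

Prim, starting at R.
Step 1: frontier [R—T 14, R—W 15, R—V 17, Q—R 18] → take R—T (14); add T.
Step 2: frontier [R—W 15, R—V 17, Q—R 18, T—U 16, T—V 19] → take R—W (15); add W.
Step 3: frontier [R—V 17, Q—R 18, T—U 16, T—V 19, U—W 16] → take T—U (16); add U.
Step 4: frontier [R—V 17, Q—R 18, T—V 19] → take R—V (17); add V.
Step 5: frontier [Q—R 18, Q—V 6, V—X 19] → take Q—V (6); add Q.
Step 6: frontier [Q—X 12, V—X 19] → take Q—X (12); add X.
The 4th edge added is R—V.

R-V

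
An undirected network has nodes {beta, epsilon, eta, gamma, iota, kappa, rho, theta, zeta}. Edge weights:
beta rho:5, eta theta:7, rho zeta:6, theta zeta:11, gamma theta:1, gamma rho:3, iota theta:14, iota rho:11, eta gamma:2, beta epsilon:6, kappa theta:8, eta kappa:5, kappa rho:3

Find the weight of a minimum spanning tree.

Kruskal's algorithm — process edges by increasing weight (ties by edge label):
gamma theta (1): add — endpoints in different components.
eta gamma (2): add — endpoints in different components.
gamma rho (3): add — endpoints in different components.
kappa rho (3): add — endpoints in different components.
beta rho (5): add — endpoints in different components.
eta kappa (5): skip — eta and kappa already connected.
beta epsilon (6): add — endpoints in different components.
rho zeta (6): add — endpoints in different components.
eta theta (7): skip — theta and eta already connected.
kappa theta (8): skip — theta and kappa already connected.
iota rho (11): add — endpoints in different components.
MST edges: gamma theta, eta gamma, gamma rho, kappa rho, beta rho, beta epsilon, rho zeta, iota rho; total weight 1+2+3+3+5+6+6+11 = 37.

37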